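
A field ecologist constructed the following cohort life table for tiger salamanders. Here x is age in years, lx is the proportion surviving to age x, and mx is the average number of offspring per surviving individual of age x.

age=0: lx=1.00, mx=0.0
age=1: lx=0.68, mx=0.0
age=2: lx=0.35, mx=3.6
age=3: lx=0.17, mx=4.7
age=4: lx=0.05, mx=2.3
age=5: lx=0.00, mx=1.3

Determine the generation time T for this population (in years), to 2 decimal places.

lx·mx: 0, 0, 1.26, 0.799, 0.115, 0 → R0 = 2.174
x·lx·mx: 0, 0, 2.52, 2.397, 0.46, 0 → Σ = 5.377
T = 5.377 / 2.174 = 2.473321… → 2.47

2.47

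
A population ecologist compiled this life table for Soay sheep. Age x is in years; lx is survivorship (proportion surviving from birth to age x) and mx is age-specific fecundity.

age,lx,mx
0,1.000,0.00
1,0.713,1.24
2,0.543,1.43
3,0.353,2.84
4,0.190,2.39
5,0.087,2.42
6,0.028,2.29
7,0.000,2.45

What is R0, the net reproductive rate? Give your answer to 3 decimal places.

lx·mx by age: 0, 0.88412, 0.77649, 1.00252, 0.4541, 0.21054, 0.06412, 0
R0 = Σ lx·mx = 3.39189 → 3.392

3.392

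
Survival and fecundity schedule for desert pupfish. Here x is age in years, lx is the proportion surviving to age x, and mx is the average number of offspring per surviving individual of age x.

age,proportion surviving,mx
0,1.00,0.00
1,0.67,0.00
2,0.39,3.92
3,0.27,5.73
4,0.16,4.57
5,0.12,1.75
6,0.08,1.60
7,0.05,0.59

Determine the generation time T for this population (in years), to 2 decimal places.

3.03

lx·mx: 0, 0, 1.5288, 1.5471, 0.7312, 0.21, 0.128, 0.0295 → R0 = 4.1746
x·lx·mx: 0, 0, 3.0576, 4.6413, 2.9248, 1.05, 0.768, 0.2065 → Σ = 12.6482
T = 12.6482 / 4.1746 = 3.029799… → 3.03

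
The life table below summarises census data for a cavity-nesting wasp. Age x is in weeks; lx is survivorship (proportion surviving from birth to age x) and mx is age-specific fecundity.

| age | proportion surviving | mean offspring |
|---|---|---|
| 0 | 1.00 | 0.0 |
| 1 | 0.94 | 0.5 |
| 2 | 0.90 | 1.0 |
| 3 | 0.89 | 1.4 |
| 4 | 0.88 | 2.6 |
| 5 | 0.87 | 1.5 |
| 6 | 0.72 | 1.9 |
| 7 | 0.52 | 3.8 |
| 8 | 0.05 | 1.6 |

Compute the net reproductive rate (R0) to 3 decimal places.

9.633

lx·mx by age: 0, 0.47, 0.9, 1.246, 2.288, 1.305, 1.368, 1.976, 0.08
R0 = Σ lx·mx = 9.633 → 9.633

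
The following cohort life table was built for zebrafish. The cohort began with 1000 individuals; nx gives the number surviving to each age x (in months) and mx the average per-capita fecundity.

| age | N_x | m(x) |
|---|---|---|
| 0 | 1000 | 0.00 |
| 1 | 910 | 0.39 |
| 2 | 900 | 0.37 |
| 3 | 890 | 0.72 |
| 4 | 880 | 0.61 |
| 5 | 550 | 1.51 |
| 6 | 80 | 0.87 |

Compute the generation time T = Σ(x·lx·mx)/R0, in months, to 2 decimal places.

3.49

lx = nx/n0 = nx/1000: 1, 0.91, 0.9, 0.89, 0.88, 0.55, 0.08
lx·mx: 0, 0.3549, 0.333, 0.6408, 0.5368, 0.8305, 0.0696 → R0 = 2.7656
x·lx·mx: 0, 0.3549, 0.666, 1.9224, 2.1472, 4.1525, 0.4176 → Σ = 9.6606
T = 9.6606 / 2.7656 = 3.49313… → 3.49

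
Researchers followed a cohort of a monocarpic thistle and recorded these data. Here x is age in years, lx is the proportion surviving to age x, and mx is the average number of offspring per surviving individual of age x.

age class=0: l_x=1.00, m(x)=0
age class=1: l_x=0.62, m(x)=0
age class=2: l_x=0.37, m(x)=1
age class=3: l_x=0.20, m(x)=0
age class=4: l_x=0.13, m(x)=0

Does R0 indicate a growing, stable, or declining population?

declining

R0 = Σ lx·mx = 0 + 0 + 0.37 + 0 + 0 = 0.37
R0 < 1, so the population is declining.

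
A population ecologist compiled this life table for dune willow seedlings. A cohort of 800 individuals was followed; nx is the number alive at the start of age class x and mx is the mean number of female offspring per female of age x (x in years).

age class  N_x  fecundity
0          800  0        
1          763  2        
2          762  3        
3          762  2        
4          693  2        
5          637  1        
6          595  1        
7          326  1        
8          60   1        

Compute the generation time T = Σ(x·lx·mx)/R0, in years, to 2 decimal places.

3.09

lx = nx/n0 = nx/800: 1, 0.95375, 0.9525, 0.9525, 0.86625, 0.79625, 0.74375, 0.4075, 0.075
lx·mx: 0, 1.9075, 2.8575, 1.905, 1.7325, 0.79625, 0.74375, 0.4075, 0.075 → R0 = 10.425
x·lx·mx: 0, 1.9075, 5.715, 5.715, 6.93, 3.98125, 4.4625, 2.8525, 0.6 → Σ = 32.16375
T = 32.16375 / 10.425 = 3.085252… → 3.09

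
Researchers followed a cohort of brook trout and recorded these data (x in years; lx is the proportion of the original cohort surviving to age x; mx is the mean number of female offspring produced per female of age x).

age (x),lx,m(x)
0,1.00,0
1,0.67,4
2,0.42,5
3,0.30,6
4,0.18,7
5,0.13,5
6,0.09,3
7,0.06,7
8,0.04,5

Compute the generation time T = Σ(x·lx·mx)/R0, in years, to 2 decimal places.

2.85

lx·mx: 0, 2.68, 2.1, 1.8, 1.26, 0.65, 0.27, 0.42, 0.2 → R0 = 9.38
x·lx·mx: 0, 2.68, 4.2, 5.4, 5.04, 3.25, 1.62, 2.94, 1.6 → Σ = 26.73
T = 26.73 / 9.38 = 2.84968… → 2.85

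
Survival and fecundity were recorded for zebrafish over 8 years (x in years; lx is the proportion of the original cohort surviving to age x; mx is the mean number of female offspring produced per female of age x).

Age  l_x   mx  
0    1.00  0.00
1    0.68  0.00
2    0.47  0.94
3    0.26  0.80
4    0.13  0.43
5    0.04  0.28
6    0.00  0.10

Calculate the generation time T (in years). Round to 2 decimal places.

lx·mx: 0, 0, 0.4418, 0.208, 0.0559, 0.0112, 0 → R0 = 0.7169
x·lx·mx: 0, 0, 0.8836, 0.624, 0.2236, 0.056, 0 → Σ = 1.7872
T = 1.7872 / 0.7169 = 2.492956… → 2.49

2.49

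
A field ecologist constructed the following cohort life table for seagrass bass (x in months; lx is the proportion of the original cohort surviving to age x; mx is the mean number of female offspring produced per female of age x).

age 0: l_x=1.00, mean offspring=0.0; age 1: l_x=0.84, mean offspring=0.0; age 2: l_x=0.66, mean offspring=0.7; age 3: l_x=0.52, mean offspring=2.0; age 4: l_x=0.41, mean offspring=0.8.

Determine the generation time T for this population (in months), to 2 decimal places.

lx·mx: 0, 0, 0.462, 1.04, 0.328 → R0 = 1.83
x·lx·mx: 0, 0, 0.924, 3.12, 1.312 → Σ = 5.356
T = 5.356 / 1.83 = 2.926776… → 2.93

2.93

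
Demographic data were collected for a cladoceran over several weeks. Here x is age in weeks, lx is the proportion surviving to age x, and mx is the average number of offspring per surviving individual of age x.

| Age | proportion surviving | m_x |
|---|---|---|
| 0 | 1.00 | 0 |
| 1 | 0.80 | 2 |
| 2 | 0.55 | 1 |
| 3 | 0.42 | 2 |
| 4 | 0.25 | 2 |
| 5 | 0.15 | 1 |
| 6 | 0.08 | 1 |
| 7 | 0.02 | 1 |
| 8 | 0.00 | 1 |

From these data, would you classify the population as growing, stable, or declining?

R0 = Σ lx·mx = 0 + 1.6 + 0.55 + 0.84 + 0.5 + 0.15 + 0.08 + 0.02 + 0 = 3.74
R0 > 1, so the population is growing.

growing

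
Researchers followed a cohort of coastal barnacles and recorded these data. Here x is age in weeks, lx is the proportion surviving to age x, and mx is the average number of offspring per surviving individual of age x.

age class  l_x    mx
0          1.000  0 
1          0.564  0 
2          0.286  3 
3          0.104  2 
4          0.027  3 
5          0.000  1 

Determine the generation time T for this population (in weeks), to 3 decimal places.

2.323

lx·mx: 0, 0, 0.858, 0.208, 0.081, 0 → R0 = 1.147
x·lx·mx: 0, 0, 1.716, 0.624, 0.324, 0 → Σ = 2.664
T = 2.664 / 1.147 = 2.322581… → 2.323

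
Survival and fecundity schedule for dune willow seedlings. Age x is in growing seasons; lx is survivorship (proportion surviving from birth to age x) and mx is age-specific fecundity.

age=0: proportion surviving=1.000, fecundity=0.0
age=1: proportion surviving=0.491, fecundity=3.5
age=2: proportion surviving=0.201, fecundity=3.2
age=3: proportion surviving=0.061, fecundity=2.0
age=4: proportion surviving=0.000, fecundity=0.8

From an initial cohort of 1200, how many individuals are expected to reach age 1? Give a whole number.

Expected survivors = N0 · l_1 = 1200 × 0.491 = 589.2 → 589

589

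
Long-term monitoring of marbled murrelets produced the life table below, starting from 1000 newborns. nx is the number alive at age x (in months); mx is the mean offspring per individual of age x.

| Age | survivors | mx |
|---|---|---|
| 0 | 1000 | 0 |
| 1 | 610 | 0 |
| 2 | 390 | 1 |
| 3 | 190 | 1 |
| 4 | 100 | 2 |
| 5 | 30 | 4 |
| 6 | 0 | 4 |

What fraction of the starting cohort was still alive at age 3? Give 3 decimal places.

l_3 = n_3/n_0 = 190/1000 = 0.19 → 0.190

0.190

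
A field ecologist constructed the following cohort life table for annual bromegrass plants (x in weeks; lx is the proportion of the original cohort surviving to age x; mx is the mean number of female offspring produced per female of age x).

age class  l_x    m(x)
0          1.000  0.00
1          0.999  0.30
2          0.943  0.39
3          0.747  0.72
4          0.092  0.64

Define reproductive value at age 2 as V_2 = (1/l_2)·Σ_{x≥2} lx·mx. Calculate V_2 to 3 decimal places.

lx·mx for x ≥ 2: 0.36777, 0.53784, 0.05888 → sum = 0.96449
V_2 = 0.96449 / l_2 = 0.96449 / 0.943 = 1.022789… → 1.023

1.023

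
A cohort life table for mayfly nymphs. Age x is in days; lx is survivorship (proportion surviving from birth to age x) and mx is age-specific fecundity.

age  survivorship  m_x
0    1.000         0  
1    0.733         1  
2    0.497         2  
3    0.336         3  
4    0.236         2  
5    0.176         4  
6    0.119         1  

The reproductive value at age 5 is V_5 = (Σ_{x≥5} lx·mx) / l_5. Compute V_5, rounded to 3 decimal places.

4.676

lx·mx for x ≥ 5: 0.704, 0.119 → sum = 0.823
V_5 = 0.823 / l_5 = 0.823 / 0.176 = 4.676136… → 4.676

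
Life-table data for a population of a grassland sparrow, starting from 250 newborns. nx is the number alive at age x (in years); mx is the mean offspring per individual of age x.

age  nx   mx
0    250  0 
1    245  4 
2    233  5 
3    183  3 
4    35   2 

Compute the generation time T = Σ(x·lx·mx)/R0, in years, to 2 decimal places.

lx = nx/n0 = nx/250: 1, 0.98, 0.932, 0.732, 0.14
lx·mx: 0, 3.92, 4.66, 2.196, 0.28 → R0 = 11.056
x·lx·mx: 0, 3.92, 9.32, 6.588, 1.12 → Σ = 20.948
T = 20.948 / 11.056 = 1.894718… → 1.89

1.89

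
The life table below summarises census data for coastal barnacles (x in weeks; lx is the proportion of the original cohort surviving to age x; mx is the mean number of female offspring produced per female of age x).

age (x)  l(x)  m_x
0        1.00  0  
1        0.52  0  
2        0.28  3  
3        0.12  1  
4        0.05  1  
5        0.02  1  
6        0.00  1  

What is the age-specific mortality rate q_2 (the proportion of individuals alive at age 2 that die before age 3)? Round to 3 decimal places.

q_2 = (l_2 − l_3) / l_2 = (0.28 − 0.12) / 0.28
     = 0.16 / 0.28 = 0.571429… → 0.571

0.571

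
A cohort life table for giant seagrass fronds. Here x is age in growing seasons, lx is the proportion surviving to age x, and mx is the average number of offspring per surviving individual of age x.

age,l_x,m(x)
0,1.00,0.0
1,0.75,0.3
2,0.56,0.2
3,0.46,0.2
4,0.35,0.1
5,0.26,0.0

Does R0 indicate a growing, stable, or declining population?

declining

R0 = Σ lx·mx = 0 + 0.225 + 0.112 + 0.092 + 0.035 + 0 = 0.464
R0 < 1, so the population is declining.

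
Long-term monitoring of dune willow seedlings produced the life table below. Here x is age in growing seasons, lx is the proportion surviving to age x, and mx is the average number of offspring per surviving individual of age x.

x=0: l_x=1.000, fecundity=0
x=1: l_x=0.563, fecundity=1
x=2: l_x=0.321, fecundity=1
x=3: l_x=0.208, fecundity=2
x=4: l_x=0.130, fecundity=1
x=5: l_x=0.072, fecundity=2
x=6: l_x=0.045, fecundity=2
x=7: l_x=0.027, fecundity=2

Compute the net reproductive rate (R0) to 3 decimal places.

1.718

lx·mx by age: 0, 0.563, 0.321, 0.416, 0.13, 0.144, 0.09, 0.054
R0 = Σ lx·mx = 1.718 → 1.718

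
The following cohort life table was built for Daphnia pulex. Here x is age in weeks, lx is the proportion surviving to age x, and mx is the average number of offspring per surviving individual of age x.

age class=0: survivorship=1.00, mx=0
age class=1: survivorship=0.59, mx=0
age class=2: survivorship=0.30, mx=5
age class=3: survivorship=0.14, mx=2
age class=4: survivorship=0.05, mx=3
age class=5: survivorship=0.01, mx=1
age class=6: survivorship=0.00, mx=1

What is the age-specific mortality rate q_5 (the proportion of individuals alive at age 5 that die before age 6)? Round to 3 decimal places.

q_5 = (l_5 − l_6) / l_5 = (0.01 − 0) / 0.01
     = 0.01 / 0.01 = 1 → 1.000

1.000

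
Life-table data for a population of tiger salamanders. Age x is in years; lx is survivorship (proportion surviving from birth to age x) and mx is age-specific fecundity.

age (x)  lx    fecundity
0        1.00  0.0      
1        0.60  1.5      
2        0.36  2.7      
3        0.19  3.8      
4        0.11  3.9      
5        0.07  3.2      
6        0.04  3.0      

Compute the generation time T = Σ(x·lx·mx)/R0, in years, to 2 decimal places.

2.54

lx·mx: 0, 0.9, 0.972, 0.722, 0.429, 0.224, 0.12 → R0 = 3.367
x·lx·mx: 0, 0.9, 1.944, 2.166, 1.716, 1.12, 0.72 → Σ = 8.566
T = 8.566 / 3.367 = 2.544105… → 2.54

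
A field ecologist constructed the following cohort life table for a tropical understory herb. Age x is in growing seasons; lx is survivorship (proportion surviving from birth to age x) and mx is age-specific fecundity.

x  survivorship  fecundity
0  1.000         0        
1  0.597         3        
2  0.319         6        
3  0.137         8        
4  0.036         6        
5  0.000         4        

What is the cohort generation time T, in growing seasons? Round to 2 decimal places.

lx·mx: 0, 1.791, 1.914, 1.096, 0.216, 0 → R0 = 5.017
x·lx·mx: 0, 1.791, 3.828, 3.288, 0.864, 0 → Σ = 9.771
T = 9.771 / 5.017 = 1.947578… → 1.95

1.95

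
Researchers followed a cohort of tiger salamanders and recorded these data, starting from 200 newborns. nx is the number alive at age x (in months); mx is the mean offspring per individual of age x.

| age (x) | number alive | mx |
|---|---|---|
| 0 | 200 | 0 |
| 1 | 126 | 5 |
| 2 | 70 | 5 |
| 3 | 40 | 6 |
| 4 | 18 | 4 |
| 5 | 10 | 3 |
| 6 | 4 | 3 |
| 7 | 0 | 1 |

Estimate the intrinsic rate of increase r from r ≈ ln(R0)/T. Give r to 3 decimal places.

lx = nx/n0 = nx/200: 1, 0.63, 0.35, 0.2, 0.09, 0.05, 0.02, 0
R0 = Σ lx·mx = 0 + 3.15 + 1.75 + 1.2 + 0.36 + 0.15 + 0.06 + 0 = 6.67
Σ x·lx·mx = 12.8; T = 12.8/6.67 = 1.91904…
r ≈ ln(R0)/T = ln(6.67)/1.91904… = 0.98884… → 0.989

0.989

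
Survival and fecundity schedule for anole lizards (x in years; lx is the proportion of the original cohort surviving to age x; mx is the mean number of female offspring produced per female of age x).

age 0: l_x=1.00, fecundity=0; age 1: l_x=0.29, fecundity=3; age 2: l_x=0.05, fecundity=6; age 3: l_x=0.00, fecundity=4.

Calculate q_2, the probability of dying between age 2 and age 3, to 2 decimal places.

q_2 = (l_2 − l_3) / l_2 = (0.05 − 0) / 0.05
     = 0.05 / 0.05 = 1 → 1.00

1.00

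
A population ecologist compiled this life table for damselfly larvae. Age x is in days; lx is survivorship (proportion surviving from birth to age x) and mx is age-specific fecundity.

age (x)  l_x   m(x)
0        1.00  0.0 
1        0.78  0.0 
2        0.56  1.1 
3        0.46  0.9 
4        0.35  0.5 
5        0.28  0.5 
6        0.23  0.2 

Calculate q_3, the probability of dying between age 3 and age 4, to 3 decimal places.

q_3 = (l_3 − l_4) / l_3 = (0.46 − 0.35) / 0.46
     = 0.11 / 0.46 = 0.23913… → 0.239

0.239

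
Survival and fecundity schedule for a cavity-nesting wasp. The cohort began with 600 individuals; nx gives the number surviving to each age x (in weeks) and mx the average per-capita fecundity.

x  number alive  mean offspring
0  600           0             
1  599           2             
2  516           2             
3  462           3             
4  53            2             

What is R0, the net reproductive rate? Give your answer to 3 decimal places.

6.203

lx = nx/n0 = nx/600: 1, 0.99833…, 0.86, 0.77, 0.08833…
lx·mx by age: 0, 1.996667…, 1.72, 2.31, 0.176667…
R0 = Σ lx·mx = 6.203333… → 6.203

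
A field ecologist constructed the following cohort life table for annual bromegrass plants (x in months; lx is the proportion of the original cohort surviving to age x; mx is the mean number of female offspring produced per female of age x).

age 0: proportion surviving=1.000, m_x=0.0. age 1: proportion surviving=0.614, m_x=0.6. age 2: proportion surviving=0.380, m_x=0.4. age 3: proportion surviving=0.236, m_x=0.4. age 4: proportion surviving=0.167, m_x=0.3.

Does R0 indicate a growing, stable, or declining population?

R0 = Σ lx·mx = 0 + 0.3684 + 0.152 + 0.0944 + 0.0501 = 0.6649
R0 < 1, so the population is declining.

declining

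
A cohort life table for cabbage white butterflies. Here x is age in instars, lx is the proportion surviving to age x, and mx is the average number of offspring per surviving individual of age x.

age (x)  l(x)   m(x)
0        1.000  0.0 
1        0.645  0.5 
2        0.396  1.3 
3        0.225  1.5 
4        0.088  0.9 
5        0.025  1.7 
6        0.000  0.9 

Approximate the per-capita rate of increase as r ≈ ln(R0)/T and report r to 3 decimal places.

R0 = Σ lx·mx = 0 + 0.3225 + 0.5148 + 0.3375 + 0.0792 + 0.0425 + 0 = 1.2965
Σ x·lx·mx = 2.8939; T = 2.8939/1.2965 = 2.23209…
r ≈ ln(R0)/T = ln(1.2965)/2.23209… = 0.11633… → 0.116

0.116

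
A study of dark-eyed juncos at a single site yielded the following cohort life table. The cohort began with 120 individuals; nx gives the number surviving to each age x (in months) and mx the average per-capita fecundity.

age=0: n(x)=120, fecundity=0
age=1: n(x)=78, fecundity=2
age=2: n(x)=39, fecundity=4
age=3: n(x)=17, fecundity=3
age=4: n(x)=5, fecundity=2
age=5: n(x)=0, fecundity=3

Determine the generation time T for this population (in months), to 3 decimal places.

lx = nx/n0 = nx/120: 1, 0.65, 0.325, 0.14167…, 0.04167…, 0
lx·mx: 0, 1.3, 1.3, 0.425…, 0.083333…, 0 → R0 = 3.108333…
x·lx·mx: 0, 1.3, 2.6, 1.275…, 0.333333…, 0 → Σ = 5.508333…
T = 5.508333… / 3.108333… = 1.772118… → 1.772

1.772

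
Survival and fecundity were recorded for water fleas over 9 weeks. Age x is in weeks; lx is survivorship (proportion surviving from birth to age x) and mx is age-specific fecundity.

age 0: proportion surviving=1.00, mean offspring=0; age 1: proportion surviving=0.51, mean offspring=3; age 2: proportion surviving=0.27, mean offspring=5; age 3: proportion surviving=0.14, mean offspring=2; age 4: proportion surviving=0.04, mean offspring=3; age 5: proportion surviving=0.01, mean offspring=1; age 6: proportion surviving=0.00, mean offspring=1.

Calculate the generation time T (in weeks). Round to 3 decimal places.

1.702

lx·mx: 0, 1.53, 1.35, 0.28, 0.12, 0.01, 0 → R0 = 3.29
x·lx·mx: 0, 1.53, 2.7, 0.84, 0.48, 0.05, 0 → Σ = 5.6
T = 5.6 / 3.29 = 1.702128… → 1.702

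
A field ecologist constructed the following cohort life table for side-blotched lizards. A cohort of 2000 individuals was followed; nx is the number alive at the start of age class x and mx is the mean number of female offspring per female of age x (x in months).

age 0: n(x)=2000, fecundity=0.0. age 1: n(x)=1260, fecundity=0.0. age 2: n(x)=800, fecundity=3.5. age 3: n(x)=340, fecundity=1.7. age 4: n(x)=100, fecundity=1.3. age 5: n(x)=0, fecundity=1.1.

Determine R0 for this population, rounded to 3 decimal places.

1.754

lx = nx/n0 = nx/2000: 1, 0.63, 0.4, 0.17, 0.05, 0
lx·mx by age: 0, 0, 1.4, 0.289, 0.065, 0
R0 = Σ lx·mx = 1.754 → 1.754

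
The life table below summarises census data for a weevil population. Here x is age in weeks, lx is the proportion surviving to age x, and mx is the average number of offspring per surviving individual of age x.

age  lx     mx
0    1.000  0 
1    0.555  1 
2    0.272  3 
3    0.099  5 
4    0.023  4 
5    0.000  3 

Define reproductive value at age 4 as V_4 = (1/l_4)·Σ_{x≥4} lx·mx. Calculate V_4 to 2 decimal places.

4.00

lx·mx for x ≥ 4: 0.092, 0 → sum = 0.092
V_4 = 0.092 / l_4 = 0.092 / 0.023 = 4 → 4.00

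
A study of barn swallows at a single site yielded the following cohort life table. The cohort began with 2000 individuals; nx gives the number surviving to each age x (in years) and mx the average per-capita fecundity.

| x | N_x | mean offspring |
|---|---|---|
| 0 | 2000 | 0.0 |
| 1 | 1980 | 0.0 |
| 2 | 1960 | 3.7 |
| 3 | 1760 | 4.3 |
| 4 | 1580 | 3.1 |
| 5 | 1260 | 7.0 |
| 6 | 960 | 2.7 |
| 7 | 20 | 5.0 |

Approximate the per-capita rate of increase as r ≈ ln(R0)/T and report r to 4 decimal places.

0.7326

lx = nx/n0 = nx/2000: 1, 0.99, 0.98, 0.88, 0.79, 0.63, 0.48, 0.01
R0 = Σ lx·mx = 0 + 0 + 3.626 + 3.784 + 2.449 + 4.41 + 1.296 + 0.05 = 15.615
Σ x·lx·mx = 58.576; T = 58.576/15.615 = 3.75126…
r ≈ ln(R0)/T = ln(15.615)/3.75126… = 0.732615… → 0.7326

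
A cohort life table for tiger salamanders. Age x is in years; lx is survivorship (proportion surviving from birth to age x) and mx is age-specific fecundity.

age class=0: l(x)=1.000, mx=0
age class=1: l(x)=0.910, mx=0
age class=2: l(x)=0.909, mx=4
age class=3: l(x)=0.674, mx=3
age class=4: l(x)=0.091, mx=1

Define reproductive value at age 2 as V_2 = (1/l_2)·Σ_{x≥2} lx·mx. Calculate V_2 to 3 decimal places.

lx·mx for x ≥ 2: 3.636, 2.022, 0.091 → sum = 5.749
V_2 = 5.749 / l_2 = 5.749 / 0.909 = 6.324532… → 6.325

6.325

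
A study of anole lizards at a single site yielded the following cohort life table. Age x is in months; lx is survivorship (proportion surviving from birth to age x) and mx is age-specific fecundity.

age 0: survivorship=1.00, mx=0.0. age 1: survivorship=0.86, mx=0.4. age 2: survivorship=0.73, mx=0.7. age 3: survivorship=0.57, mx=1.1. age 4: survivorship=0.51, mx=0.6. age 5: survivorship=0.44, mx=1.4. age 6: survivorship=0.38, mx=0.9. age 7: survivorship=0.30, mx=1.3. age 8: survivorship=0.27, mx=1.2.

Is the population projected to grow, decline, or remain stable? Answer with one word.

R0 = Σ lx·mx = 0 + 0.344 + 0.511 + 0.627 + 0.306 + 0.616 + 0.342 + 0.39 + 0.324 = 3.46
R0 > 1, so the population is growing.

growing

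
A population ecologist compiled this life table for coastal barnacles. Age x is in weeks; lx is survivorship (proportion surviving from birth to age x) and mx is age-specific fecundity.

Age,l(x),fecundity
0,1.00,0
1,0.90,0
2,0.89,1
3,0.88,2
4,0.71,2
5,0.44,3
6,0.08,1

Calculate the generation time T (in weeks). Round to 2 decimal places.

lx·mx: 0, 0, 0.89, 1.76, 1.42, 1.32, 0.08 → R0 = 5.47
x·lx·mx: 0, 0, 1.78, 5.28, 5.68, 6.6, 0.48 → Σ = 19.82
T = 19.82 / 5.47 = 3.6234… → 3.62

3.62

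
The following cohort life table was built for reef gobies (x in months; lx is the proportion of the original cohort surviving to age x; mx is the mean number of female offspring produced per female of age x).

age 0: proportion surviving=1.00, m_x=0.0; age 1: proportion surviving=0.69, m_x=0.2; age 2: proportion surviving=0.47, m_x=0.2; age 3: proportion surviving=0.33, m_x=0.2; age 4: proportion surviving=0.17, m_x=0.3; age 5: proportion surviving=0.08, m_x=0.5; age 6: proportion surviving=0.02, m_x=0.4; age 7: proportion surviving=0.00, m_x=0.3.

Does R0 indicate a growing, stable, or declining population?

declining

R0 = Σ lx·mx = 0 + 0.138 + 0.094 + 0.066 + 0.051 + 0.04 + 0.008 + 0 = 0.397
R0 < 1, so the population is declining.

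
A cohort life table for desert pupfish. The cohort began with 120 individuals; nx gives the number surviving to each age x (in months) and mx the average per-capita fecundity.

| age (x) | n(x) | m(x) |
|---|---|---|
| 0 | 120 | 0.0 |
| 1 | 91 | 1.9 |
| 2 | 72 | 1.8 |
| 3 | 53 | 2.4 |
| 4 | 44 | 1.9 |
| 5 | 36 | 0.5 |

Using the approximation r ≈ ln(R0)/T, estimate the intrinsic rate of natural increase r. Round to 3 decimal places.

0.638

lx = nx/n0 = nx/120: 1, 0.75833…, 0.6, 0.44167…, 0.36667…, 0.3
R0 = Σ lx·mx = 0 + 1.44083… + 1.08 + 1.06… + 0.69667… + 0.15 = 4.4275…
Σ x·lx·mx = 10.3175…; T = 10.3175…/4.4275… = 2.33032…
r ≈ ln(R0)/T = ln(4.4275…)/2.33032… = 0.63847… → 0.638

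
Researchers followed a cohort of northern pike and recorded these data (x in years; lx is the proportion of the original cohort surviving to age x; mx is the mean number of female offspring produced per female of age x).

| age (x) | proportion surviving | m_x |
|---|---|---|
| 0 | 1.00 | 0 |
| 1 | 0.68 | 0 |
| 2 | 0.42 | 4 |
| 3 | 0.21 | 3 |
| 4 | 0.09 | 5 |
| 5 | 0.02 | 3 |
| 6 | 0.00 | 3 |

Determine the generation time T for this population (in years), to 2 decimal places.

lx·mx: 0, 0, 1.68, 0.63, 0.45, 0.06, 0 → R0 = 2.82
x·lx·mx: 0, 0, 3.36, 1.89, 1.8, 0.3, 0 → Σ = 7.35
T = 7.35 / 2.82 = 2.606383… → 2.61

2.61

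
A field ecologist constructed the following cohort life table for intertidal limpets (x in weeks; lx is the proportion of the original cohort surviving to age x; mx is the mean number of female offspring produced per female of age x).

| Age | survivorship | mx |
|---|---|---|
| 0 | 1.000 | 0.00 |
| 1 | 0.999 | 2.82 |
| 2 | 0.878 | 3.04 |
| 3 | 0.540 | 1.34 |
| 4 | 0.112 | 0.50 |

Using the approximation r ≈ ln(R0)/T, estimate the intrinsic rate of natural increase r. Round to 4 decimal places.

R0 = Σ lx·mx = 0 + 2.81718 + 2.66912 + 0.7236 + 0.056 = 6.2659
Σ x·lx·mx = 10.55022; T = 10.55022/6.2659 = 1.68375…
r ≈ ln(R0)/T = ln(6.2659)/1.68375… = 1.089901… → 1.0899

1.0899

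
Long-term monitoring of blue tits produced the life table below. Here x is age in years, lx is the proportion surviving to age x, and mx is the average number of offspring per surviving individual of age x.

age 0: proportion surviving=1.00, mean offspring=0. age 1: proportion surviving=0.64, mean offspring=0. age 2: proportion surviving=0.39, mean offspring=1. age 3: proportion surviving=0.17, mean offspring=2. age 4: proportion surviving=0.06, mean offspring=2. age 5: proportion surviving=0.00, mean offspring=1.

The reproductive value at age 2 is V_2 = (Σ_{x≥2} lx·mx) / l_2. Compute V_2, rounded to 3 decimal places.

lx·mx for x ≥ 2: 0.39, 0.34, 0.12, 0 → sum = 0.85
V_2 = 0.85 / l_2 = 0.85 / 0.39 = 2.179487… → 2.179

2.179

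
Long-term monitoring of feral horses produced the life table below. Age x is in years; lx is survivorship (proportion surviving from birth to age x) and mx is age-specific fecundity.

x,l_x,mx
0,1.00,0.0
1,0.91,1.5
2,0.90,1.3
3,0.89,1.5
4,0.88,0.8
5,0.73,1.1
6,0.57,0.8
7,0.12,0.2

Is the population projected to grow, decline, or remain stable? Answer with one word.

growing

R0 = Σ lx·mx = 0 + 1.365 + 1.17 + 1.335 + 0.704 + 0.803 + 0.456 + 0.024 = 5.857
R0 > 1, so the population is growing.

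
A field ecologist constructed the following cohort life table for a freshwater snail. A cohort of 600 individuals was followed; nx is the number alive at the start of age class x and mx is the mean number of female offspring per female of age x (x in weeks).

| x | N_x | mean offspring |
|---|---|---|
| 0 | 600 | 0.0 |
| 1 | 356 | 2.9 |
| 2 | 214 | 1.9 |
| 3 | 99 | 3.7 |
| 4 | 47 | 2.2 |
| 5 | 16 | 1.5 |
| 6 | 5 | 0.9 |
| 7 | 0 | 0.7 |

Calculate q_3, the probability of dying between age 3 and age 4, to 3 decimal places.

0.525

lx = nx/n0 = nx/600: 1, 0.59333…, 0.35667…, 0.165, 0.07833…, 0.02667…, 0.00833…, 0
q_3 = (l_3 − l_4) / l_3 = (0.165 − 0.078333…) / 0.165
     = 0.086667… / 0.165 = 0.525253… → 0.525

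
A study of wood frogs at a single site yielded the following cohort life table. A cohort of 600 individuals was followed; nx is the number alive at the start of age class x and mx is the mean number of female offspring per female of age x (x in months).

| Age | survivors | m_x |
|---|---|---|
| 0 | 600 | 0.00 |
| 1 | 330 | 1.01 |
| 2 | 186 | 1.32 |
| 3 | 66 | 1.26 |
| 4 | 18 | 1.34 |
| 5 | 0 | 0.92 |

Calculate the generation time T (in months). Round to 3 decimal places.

1.706

lx = nx/n0 = nx/600: 1, 0.55, 0.31, 0.11, 0.03, 0
lx·mx: 0, 0.5555, 0.4092, 0.1386, 0.0402, 0 → R0 = 1.1435
x·lx·mx: 0, 0.5555, 0.8184, 0.4158, 0.1608, 0 → Σ = 1.9505
T = 1.9505 / 1.1435 = 1.705728… → 1.706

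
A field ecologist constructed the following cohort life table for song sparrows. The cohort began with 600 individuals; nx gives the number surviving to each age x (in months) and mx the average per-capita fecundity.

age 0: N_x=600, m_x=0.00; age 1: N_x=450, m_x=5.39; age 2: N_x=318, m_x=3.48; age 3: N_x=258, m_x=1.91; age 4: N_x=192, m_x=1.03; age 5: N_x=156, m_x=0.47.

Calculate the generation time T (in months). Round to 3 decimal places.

1.693

lx = nx/n0 = nx/600: 1, 0.75, 0.53, 0.43, 0.32, 0.26
lx·mx: 0, 4.0425, 1.8444, 0.8213, 0.3296, 0.1222 → R0 = 7.16
x·lx·mx: 0, 4.0425, 3.6888, 2.4639, 1.3184, 0.611 → Σ = 12.1246
T = 12.1246 / 7.16 = 1.69338… → 1.693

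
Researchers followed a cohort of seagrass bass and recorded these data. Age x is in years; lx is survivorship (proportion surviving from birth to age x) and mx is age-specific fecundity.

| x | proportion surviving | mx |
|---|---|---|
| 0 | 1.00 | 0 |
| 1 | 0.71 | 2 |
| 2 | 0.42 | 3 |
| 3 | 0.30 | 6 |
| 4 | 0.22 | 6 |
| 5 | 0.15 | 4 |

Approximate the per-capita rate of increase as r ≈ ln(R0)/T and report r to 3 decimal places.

R0 = Σ lx·mx = 0 + 1.42 + 1.26 + 1.8 + 1.32 + 0.6 = 6.4
Σ x·lx·mx = 17.62; T = 17.62/6.4 = 2.75313…
r ≈ ln(R0)/T = ln(6.4)/2.75313… = 0.67425… → 0.674

0.674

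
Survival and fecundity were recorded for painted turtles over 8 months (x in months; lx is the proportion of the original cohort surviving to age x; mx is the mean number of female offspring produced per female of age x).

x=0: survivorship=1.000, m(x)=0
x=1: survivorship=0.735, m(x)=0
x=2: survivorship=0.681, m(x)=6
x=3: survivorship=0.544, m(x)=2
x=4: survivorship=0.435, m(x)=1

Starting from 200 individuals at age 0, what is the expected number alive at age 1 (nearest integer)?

Expected survivors = N0 · l_1 = 200 × 0.735 = 147 → 147

147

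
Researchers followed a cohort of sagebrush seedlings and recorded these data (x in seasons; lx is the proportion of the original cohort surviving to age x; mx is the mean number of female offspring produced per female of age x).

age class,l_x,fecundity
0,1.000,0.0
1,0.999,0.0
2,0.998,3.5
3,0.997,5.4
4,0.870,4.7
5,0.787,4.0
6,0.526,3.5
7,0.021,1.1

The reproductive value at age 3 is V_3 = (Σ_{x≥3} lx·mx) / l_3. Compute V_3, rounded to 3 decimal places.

lx·mx for x ≥ 3: 5.3838, 4.089, 3.148, 1.841, 0.0231 → sum = 14.4849
V_3 = 14.4849 / l_3 = 14.4849 / 0.997 = 14.528485… → 14.528

14.528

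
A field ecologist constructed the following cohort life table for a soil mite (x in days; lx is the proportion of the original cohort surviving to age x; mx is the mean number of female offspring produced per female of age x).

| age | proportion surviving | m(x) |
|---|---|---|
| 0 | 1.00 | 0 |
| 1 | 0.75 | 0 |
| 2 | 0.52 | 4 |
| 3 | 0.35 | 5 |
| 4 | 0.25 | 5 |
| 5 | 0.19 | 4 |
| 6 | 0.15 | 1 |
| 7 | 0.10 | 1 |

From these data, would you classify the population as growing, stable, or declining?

growing

R0 = Σ lx·mx = 0 + 0 + 2.08 + 1.75 + 1.25 + 0.76 + 0.15 + 0.1 = 6.09
R0 > 1, so the population is growing.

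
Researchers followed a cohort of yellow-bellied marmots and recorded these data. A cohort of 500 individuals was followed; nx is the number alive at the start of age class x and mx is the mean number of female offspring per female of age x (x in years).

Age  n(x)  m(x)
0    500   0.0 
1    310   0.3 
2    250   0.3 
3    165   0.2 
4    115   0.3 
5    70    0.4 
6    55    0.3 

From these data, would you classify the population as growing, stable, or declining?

declining

lx = nx/n0 = nx/500: 1, 0.62, 0.5, 0.33, 0.23, 0.14, 0.11
R0 = Σ lx·mx = 0 + 0.186 + 0.15 + 0.066 + 0.069 + 0.056 + 0.033 = 0.56
R0 < 1, so the population is declining.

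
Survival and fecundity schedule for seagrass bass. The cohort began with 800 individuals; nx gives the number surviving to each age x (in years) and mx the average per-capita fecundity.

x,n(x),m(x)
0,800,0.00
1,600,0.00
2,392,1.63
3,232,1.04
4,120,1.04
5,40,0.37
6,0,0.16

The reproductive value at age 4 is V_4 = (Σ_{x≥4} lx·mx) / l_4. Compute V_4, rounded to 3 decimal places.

lx = nx/n0 = nx/800: 1, 0.75, 0.49, 0.29, 0.15, 0.05, 0
lx·mx for x ≥ 4: 0.156, 0.0185, 0 → sum = 0.1745
V_4 = 0.1745 / l_4 = 0.1745 / 0.15 = 1.163333… → 1.163

1.163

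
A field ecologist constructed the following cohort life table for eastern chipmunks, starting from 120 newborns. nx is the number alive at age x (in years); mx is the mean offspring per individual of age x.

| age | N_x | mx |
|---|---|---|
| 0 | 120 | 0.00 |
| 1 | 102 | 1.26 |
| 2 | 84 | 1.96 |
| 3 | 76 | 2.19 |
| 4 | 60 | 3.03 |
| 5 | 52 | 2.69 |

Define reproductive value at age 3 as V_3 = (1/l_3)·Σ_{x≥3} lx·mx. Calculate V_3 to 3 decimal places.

6.423

lx = nx/n0 = nx/120: 1, 0.85, 0.7, 0.63333…, 0.5, 0.43333…
lx·mx for x ≥ 3: 1.387…, 1.515, 1.165667… → sum = 4.067667…
V_3 = 4.067667… / l_3 = 4.067667… / 0.633333… = 6.422632… → 6.423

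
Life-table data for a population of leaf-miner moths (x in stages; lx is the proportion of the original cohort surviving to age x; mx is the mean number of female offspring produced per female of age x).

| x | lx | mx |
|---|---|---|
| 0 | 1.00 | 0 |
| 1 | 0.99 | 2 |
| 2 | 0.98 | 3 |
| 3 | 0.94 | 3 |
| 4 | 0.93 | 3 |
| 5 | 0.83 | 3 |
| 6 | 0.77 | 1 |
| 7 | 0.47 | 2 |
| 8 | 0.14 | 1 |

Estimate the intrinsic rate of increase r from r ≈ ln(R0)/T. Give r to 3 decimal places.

R0 = Σ lx·mx = 0 + 1.98 + 2.94 + 2.82 + 2.79 + 2.49 + 0.77 + 0.94 + 0.14 = 14.87
Σ x·lx·mx = 52.25; T = 52.25/14.87 = 3.51379…
r ≈ ln(R0)/T = ln(14.87)/3.51379… = 0.76822… → 0.768

0.768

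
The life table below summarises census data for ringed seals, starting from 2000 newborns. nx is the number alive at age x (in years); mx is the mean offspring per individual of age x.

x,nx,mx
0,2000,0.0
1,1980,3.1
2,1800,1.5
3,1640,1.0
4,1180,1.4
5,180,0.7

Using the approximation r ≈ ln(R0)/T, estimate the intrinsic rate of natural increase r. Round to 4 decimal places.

0.9376

lx = nx/n0 = nx/2000: 1, 0.99, 0.9, 0.82, 0.59, 0.09
R0 = Σ lx·mx = 0 + 3.069 + 1.35 + 0.82 + 0.826 + 0.063 = 6.128
Σ x·lx·mx = 11.848; T = 11.848/6.128 = 1.93342…
r ≈ ln(R0)/T = ln(6.128)/1.93342… = 0.937648… → 0.9376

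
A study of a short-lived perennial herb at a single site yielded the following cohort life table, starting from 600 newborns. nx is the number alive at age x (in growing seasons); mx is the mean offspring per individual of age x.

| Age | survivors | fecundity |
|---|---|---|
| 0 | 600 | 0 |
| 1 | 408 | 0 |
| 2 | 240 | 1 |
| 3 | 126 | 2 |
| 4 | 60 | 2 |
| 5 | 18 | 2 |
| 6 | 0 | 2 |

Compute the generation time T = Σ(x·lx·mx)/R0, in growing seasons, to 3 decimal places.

lx = nx/n0 = nx/600: 1, 0.68, 0.4, 0.21, 0.1, 0.03, 0
lx·mx: 0, 0, 0.4, 0.42, 0.2, 0.06, 0 → R0 = 1.08
x·lx·mx: 0, 0, 0.8, 1.26, 0.8, 0.3, 0 → Σ = 3.16
T = 3.16 / 1.08 = 2.925926… → 2.926

2.926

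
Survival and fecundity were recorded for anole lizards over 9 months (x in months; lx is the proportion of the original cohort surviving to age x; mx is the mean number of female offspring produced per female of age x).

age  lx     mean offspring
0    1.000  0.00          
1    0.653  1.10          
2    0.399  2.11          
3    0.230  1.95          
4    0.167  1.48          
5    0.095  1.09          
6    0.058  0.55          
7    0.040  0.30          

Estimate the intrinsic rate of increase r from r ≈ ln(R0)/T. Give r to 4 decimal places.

0.3811

R0 = Σ lx·mx = 0 + 0.7183 + 0.84189 + 0.4485 + 0.24716 + 0.10355 + 0.0319 + 0.012 = 2.4033
Σ x·lx·mx = 5.52937; T = 5.52937/2.4033 = 2.30074…
r ≈ ln(R0)/T = ln(2.4033)/2.30074… = 0.381113… → 0.3811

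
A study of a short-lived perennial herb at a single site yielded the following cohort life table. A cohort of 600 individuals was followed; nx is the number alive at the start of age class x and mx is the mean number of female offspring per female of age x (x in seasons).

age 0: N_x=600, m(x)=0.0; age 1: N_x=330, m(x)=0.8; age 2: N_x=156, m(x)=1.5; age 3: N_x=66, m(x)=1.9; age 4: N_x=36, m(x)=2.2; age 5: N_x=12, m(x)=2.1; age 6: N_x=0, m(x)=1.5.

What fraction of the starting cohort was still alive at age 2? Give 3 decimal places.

0.260

l_2 = n_2/n_0 = 156/600 = 0.26 → 0.260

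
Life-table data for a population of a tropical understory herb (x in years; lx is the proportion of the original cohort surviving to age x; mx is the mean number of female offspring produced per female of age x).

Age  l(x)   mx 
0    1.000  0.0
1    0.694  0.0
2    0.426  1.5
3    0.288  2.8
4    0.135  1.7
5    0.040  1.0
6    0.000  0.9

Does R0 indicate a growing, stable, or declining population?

R0 = Σ lx·mx = 0 + 0 + 0.639 + 0.8064 + 0.2295 + 0.04 + 0 = 1.7149
R0 > 1, so the population is growing.

growing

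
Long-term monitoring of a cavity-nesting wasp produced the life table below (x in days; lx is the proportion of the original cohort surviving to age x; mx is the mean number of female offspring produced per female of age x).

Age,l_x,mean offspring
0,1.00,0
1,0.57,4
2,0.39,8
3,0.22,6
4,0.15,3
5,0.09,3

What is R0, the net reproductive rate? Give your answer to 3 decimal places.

lx·mx by age: 0, 2.28, 3.12, 1.32, 0.45, 0.27
R0 = Σ lx·mx = 7.44 → 7.440

7.440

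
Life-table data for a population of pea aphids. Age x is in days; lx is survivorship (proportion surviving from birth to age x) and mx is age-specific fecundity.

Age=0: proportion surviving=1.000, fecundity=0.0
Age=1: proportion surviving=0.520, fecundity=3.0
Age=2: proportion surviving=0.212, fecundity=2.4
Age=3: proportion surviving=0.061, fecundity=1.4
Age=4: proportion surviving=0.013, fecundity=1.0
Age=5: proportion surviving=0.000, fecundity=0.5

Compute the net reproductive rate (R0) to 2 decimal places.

2.17

lx·mx by age: 0, 1.56, 0.5088, 0.0854, 0.013, 0
R0 = Σ lx·mx = 2.1672 → 2.17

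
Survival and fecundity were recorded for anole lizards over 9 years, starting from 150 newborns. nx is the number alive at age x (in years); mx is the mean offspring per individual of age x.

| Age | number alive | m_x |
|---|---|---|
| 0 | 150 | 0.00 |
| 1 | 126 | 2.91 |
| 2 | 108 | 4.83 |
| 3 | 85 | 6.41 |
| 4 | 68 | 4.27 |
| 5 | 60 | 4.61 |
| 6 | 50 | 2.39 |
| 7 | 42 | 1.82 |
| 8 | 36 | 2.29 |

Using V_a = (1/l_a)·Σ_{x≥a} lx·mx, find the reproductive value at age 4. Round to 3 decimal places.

lx = nx/n0 = nx/150: 1, 0.84, 0.72, 0.56667…, 0.45333…, 0.4, 0.33333…, 0.28, 0.24
lx·mx for x ≥ 4: 1.935733…, 1.844, 0.796667…, 0.5096, 0.5496 → sum = 5.6356…
V_4 = 5.6356… / l_4 = 5.6356… / 0.453333… = 12.431471… → 12.431

12.431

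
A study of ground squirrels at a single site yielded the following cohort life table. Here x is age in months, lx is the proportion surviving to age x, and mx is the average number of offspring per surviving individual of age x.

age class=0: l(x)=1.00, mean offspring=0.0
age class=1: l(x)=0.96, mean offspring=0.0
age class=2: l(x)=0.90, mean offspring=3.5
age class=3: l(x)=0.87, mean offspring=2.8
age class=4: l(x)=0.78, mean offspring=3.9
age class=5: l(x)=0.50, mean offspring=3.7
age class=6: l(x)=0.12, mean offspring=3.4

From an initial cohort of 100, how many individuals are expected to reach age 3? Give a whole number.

Expected survivors = N0 · l_3 = 100 × 0.87 = 87 → 87

87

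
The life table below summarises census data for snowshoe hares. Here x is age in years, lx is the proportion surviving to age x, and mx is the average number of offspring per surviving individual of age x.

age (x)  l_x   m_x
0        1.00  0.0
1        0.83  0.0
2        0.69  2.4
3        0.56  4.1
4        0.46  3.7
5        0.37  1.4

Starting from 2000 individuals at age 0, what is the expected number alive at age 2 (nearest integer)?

Expected survivors = N0 · l_2 = 2000 × 0.69 = 1380 → 1380

1380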